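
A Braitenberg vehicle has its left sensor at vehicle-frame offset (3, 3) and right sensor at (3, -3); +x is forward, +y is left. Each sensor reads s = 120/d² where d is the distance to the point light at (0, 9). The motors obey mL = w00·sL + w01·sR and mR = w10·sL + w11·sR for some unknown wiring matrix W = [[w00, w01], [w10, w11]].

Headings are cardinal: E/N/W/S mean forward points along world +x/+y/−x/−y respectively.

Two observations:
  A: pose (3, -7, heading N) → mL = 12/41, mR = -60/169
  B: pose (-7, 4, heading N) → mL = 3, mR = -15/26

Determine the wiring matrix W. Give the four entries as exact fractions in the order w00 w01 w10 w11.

0 1/2 -1/2 0

obs A: pose=(3,-7,N) → sL=120/169, sR=24/41, mL=12/41, mR=-60/169
obs B: pose=(-7,4,N) → sL=15/13, sR=6, mL=3, mR=-15/26
sensor matrix S = [[120/169, 24/41], [15/13, 6]]; det S = 24840/6929
solve [mL_A; mL_B] = S·[w00; w01] and [mR_A; mR_B] = S·[w10; w11]:
  w00 = 0, w01 = 1/2, w10 = -1/2, w11 = 0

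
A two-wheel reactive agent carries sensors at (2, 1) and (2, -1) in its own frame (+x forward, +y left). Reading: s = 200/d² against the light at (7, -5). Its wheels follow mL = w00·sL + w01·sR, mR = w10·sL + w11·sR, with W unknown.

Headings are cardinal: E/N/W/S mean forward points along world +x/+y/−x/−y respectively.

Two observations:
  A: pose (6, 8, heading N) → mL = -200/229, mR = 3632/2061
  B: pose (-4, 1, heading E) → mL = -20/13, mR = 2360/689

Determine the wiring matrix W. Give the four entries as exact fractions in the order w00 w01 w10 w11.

-1 0 1 1

obs A: pose=(6,8,N) → sL=200/229, sR=8/9, mL=-200/229, mR=3632/2061
obs B: pose=(-4,1,E) → sL=20/13, sR=100/53, mL=-20/13, mR=2360/689
sensor matrix S = [[200/229, 8/9], [20/13, 100/53]]; det S = 398080/1420029
solve [mL_A; mL_B] = S·[w00; w01] and [mR_A; mR_B] = S·[w10; w11]:
  w00 = -1, w01 = 0, w10 = 1, w11 = 1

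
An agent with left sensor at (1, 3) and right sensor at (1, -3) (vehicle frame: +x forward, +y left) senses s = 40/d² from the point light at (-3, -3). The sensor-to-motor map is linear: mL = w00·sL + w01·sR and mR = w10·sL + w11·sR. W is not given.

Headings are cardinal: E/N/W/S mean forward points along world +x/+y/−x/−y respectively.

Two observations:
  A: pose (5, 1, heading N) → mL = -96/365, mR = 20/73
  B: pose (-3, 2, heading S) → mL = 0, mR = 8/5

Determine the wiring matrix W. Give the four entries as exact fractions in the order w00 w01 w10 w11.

-1/2 1/2 0 1

obs A: pose=(5,1,N) → sL=4/5, sR=20/73, mL=-96/365, mR=20/73
obs B: pose=(-3,2,S) → sL=8/5, sR=8/5, mL=0, mR=8/5
sensor matrix S = [[4/5, 20/73], [8/5, 8/5]]; det S = 1536/1825
solve [mL_A; mL_B] = S·[w00; w01] and [mR_A; mR_B] = S·[w10; w11]:
  w00 = -1/2, w01 = 1/2, w10 = 0, w11 = 1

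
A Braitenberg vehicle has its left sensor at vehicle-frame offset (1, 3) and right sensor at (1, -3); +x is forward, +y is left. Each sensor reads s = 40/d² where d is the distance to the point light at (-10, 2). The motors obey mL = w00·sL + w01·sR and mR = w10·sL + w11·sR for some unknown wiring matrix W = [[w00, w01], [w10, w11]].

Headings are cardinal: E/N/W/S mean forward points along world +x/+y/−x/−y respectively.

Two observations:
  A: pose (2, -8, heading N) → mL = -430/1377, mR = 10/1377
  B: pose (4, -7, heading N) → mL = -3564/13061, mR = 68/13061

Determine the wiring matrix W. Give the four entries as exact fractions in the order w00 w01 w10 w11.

-1 -1/2 -1/2 1

obs A: pose=(2,-8,N) → sL=20/81, sR=20/153, mL=-430/1377, mR=10/1377
obs B: pose=(4,-7,N) → sL=8/37, sR=40/353, mL=-3564/13061, mR=68/13061
sensor matrix S = [[20/81, 20/153], [8/37, 40/353]]; det S = -5120/17984997
solve [mL_A; mL_B] = S·[w00; w01] and [mR_A; mR_B] = S·[w10; w11]:
  w00 = -1, w01 = -1/2, w10 = -1/2, w11 = 1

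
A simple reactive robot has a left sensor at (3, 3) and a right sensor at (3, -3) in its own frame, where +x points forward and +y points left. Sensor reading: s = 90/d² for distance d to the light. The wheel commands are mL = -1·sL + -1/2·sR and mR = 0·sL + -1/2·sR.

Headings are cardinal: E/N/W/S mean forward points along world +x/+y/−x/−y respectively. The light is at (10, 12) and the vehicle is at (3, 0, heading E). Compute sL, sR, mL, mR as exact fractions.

90/97 90/241 -26055/23377 -45/241

left sensor world pos  = (6, 3); dL² = 97
right sensor world pos = (6, -3); dR² = 241
sL = 90/97 = 90/97
sR = 90/241 = 90/241
mL = -1·sL + -1/2·sR = -26055/23377
mR = 0·sL + -1/2·sR = -45/241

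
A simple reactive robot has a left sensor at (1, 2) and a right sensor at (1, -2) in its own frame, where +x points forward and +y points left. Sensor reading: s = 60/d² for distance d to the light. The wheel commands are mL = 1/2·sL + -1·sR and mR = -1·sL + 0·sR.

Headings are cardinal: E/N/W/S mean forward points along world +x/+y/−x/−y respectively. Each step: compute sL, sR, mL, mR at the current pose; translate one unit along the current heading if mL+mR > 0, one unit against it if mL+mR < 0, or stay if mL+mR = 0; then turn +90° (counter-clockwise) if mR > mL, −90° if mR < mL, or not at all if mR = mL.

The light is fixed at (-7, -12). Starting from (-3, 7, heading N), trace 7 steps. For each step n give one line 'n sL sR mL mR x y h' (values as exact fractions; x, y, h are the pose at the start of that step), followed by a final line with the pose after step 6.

0 15/101 15/109 -1395/22018 -15/101 -3 7 N
1 12/85 60/281 -3414/23885 -12/85 -3 6 E
2 30/181 30/193 -2535/34933 -30/181 -4 6 N
3 60/377 60/241 -15390/90857 -60/377 -4 5 E
4 5/27 3/17 -77/918 -5/27 -5 5 N
5 20/111 12/41 -922/4551 -20/111 -5 4 E
6 6/29 30/149 -423/4321 -6/29 -6 4 N
final -6 3 E

n=0: pose=(-3,7,N); sL=15/101, sR=15/109; mL=-1395/22018, mR=-15/101; mL+mR=-4665/22018 → advance -1; mR−mL=-1875/22018 → turn -1·90°
n=1: pose=(-3,6,E); sL=12/85, sR=60/281; mL=-3414/23885, mR=-12/85; mL+mR=-6786/23885 → advance -1; mR−mL=42/23885 → turn +1·90°
n=2: pose=(-4,6,N); sL=30/181, sR=30/193; mL=-2535/34933, mR=-30/181; mL+mR=-8325/34933 → advance -1; mR−mL=-3255/34933 → turn -1·90°
n=3: pose=(-4,5,E); sL=60/377, sR=60/241; mL=-15390/90857, mR=-60/377; mL+mR=-29850/90857 → advance -1; mR−mL=930/90857 → turn +1·90°
n=4: pose=(-5,5,N); sL=5/27, sR=3/17; mL=-77/918, mR=-5/27; mL+mR=-247/918 → advance -1; mR−mL=-31/306 → turn -1·90°
n=5: pose=(-5,4,E); sL=20/111, sR=12/41; mL=-922/4551, mR=-20/111; mL+mR=-1742/4551 → advance -1; mR−mL=34/1517 → turn +1·90°
n=6: pose=(-6,4,N); sL=6/29, sR=30/149; mL=-423/4321, mR=-6/29; mL+mR=-1317/4321 → advance -1; mR−mL=-471/4321 → turn -1·90°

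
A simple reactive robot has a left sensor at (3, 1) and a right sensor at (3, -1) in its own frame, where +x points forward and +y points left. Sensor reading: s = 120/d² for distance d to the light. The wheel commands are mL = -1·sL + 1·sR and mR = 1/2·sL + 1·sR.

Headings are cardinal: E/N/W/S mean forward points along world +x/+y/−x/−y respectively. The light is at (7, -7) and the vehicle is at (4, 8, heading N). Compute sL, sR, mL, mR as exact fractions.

left sensor world pos  = (3, 11); dL² = 340
right sensor world pos = (5, 11); dR² = 328
sL = 120/340 = 6/17
sR = 120/328 = 15/41
mL = -1·sL + 1·sR = 9/697
mR = 1/2·sL + 1·sR = 378/697

6/17 15/41 9/697 378/697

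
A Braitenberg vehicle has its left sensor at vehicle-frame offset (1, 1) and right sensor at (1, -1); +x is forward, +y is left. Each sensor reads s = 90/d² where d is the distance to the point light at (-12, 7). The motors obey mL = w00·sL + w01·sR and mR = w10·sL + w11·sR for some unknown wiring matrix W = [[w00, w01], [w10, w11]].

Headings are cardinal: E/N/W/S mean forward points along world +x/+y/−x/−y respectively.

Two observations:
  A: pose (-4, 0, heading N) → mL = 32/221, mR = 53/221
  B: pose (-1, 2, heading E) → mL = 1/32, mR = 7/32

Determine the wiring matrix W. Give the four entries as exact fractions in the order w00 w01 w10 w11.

1/2 -1/2 -1/2 1

obs A: pose=(-4,0,N) → sL=18/17, sR=10/13, mL=32/221, mR=53/221
obs B: pose=(-1,2,E) → sL=9/16, sR=1/2, mL=1/32, mR=7/32
sensor matrix S = [[18/17, 10/13], [9/16, 1/2]]; det S = 171/1768
solve [mL_A; mL_B] = S·[w00; w01] and [mR_A; mR_B] = S·[w10; w11]:
  w00 = 1/2, w01 = -1/2, w10 = -1/2, w11 = 1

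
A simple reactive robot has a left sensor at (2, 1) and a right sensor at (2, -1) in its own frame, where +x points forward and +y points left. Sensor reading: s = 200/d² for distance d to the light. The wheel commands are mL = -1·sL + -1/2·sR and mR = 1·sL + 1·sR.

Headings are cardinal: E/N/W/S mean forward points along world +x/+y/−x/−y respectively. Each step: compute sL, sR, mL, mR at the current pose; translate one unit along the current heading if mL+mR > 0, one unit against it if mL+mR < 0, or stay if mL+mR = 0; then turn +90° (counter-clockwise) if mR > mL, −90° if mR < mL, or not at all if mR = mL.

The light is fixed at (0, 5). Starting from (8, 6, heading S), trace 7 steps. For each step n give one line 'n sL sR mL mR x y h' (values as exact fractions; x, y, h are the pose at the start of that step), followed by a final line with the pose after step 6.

n=0: pose=(8,6,S); sL=100/41, sR=4; mL=-182/41, mR=264/41; mL+mR=2 → advance +1; mR−mL=446/41 → turn +1·90°
n=1: pose=(8,5,E); sL=200/101, sR=200/101; mL=-300/101, mR=400/101; mL+mR=100/101 → advance +1; mR−mL=700/101 → turn +1·90°
n=2: pose=(9,5,N); sL=50/17, sR=25/13; mL=-1725/442, mR=1075/221; mL+mR=25/26 → advance +1; mR−mL=3875/442 → turn +1·90°
n=3: pose=(9,6,W); sL=200/49, sR=200/53; mL=-15500/2597, mR=20400/2597; mL+mR=100/53 → advance +1; mR−mL=35900/2597 → turn +1·90°
n=4: pose=(8,6,S); sL=100/41, sR=4; mL=-182/41, mR=264/41; mL+mR=2 → advance +1; mR−mL=446/41 → turn +1·90°
n=5: pose=(8,5,E); sL=200/101, sR=200/101; mL=-300/101, mR=400/101; mL+mR=100/101 → advance +1; mR−mL=700/101 → turn +1·90°
n=6: pose=(9,5,N); sL=50/17, sR=25/13; mL=-1725/442, mR=1075/221; mL+mR=25/26 → advance +1; mR−mL=3875/442 → turn +1·90°

0 100/41 4 -182/41 264/41 8 6 S
1 200/101 200/101 -300/101 400/101 8 5 E
2 50/17 25/13 -1725/442 1075/221 9 5 N
3 200/49 200/53 -15500/2597 20400/2597 9 6 W
4 100/41 4 -182/41 264/41 8 6 S
5 200/101 200/101 -300/101 400/101 8 5 E
6 50/17 25/13 -1725/442 1075/221 9 5 N
final 9 6 W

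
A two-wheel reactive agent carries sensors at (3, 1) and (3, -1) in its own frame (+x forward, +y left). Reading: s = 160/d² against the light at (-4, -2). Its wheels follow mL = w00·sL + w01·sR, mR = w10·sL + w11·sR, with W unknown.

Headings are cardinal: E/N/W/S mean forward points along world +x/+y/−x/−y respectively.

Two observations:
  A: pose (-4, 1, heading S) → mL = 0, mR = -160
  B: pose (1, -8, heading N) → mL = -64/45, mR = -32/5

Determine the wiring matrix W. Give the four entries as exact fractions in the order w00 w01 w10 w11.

-1/2 1/2 -1 0

obs A: pose=(-4,1,S) → sL=160, sR=160, mL=0, mR=-160
obs B: pose=(1,-8,N) → sL=32/5, sR=32/9, mL=-64/45, mR=-32/5
sensor matrix S = [[160, 160], [32/5, 32/9]]; det S = -4096/9
solve [mL_A; mL_B] = S·[w00; w01] and [mR_A; mR_B] = S·[w10; w11]:
  w00 = -1/2, w01 = 1/2, w10 = -1, w11 = 0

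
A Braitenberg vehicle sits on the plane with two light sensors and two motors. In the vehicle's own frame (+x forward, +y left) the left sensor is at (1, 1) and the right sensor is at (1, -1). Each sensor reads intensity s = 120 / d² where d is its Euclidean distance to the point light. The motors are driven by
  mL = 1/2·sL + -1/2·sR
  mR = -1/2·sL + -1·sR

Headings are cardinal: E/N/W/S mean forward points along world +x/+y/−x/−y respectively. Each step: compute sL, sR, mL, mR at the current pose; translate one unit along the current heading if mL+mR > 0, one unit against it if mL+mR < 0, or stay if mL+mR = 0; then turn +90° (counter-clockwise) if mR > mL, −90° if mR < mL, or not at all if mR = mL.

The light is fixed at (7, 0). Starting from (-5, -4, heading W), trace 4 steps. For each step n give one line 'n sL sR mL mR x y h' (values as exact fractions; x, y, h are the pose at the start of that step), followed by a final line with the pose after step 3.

0 60/97 60/89 -240/8633 -8490/8633 -5 -4 W
1 40/51 120/109 -880/5559 -8300/5559 -4 -4 N
2 30/29 15/17 75/986 -690/493 -4 -5 E
3 120/157 24/41 576/6437 -6228/6437 -5 -5 S
final -5 -4 W

n=0: pose=(-5,-4,W); sL=60/97, sR=60/89; mL=-240/8633, mR=-8490/8633; mL+mR=-90/89 → advance -1; mR−mL=-8250/8633 → turn -1·90°
n=1: pose=(-4,-4,N); sL=40/51, sR=120/109; mL=-880/5559, mR=-8300/5559; mL+mR=-180/109 → advance -1; mR−mL=-7420/5559 → turn -1·90°
n=2: pose=(-4,-5,E); sL=30/29, sR=15/17; mL=75/986, mR=-690/493; mL+mR=-45/34 → advance -1; mR−mL=-1455/986 → turn -1·90°
n=3: pose=(-5,-5,S); sL=120/157, sR=24/41; mL=576/6437, mR=-6228/6437; mL+mR=-36/41 → advance -1; mR−mL=-6804/6437 → turn -1·90°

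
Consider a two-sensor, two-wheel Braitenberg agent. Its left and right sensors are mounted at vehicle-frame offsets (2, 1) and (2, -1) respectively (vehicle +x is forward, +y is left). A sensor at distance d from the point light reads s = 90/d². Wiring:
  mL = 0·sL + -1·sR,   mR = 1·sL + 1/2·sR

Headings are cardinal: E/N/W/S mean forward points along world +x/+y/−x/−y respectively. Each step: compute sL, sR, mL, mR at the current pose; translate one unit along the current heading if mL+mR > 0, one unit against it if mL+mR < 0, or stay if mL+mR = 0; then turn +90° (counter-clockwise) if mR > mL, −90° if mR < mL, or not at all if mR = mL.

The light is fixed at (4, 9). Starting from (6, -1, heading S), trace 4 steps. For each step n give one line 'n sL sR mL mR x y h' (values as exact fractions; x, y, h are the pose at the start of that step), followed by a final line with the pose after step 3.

n=0: pose=(6,-1,S); sL=10/17, sR=18/29; mL=-18/29, mR=443/493; mL+mR=137/493 → advance +1; mR−mL=749/493 → turn +1·90°
n=1: pose=(6,-2,E); sL=45/58, sR=9/16; mL=-9/16, mR=981/928; mL+mR=459/928 → advance +1; mR−mL=1503/928 → turn +1·90°
n=2: pose=(7,-2,N); sL=18/17, sR=90/97; mL=-90/97, mR=2511/1649; mL+mR=981/1649 → advance +1; mR−mL=4041/1649 → turn +1·90°
n=3: pose=(7,-1,W); sL=45/61, sR=45/41; mL=-45/41, mR=6435/5002; mL+mR=945/5002 → advance +1; mR−mL=11925/5002 → turn +1·90°

0 10/17 18/29 -18/29 443/493 6 -1 S
1 45/58 9/16 -9/16 981/928 6 -2 E
2 18/17 90/97 -90/97 2511/1649 7 -2 N
3 45/61 45/41 -45/41 6435/5002 7 -1 W
final 6 -1 S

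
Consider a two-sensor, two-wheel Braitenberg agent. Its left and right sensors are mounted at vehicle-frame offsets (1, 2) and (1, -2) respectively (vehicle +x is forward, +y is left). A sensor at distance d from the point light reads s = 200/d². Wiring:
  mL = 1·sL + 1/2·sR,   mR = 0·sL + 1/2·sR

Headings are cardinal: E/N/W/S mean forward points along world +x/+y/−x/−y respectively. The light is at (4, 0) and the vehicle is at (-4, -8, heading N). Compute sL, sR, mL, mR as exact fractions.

200/149 40/17 6380/2533 20/17

left sensor world pos  = (-6, -7); dL² = 149
right sensor world pos = (-2, -7); dR² = 85
sL = 200/149 = 200/149
sR = 200/85 = 40/17
mL = 1·sL + 1/2·sR = 6380/2533
mR = 0·sL + 1/2·sR = 20/17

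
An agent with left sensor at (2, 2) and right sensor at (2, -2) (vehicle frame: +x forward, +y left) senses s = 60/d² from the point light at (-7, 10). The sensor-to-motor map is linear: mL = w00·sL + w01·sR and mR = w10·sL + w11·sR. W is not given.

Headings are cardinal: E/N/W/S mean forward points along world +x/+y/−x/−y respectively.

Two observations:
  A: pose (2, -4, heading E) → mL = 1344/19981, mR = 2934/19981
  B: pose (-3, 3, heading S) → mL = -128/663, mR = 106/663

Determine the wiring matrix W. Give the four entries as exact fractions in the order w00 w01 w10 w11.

obs A: pose=(2,-4,E) → sL=12/53, sR=60/377, mL=1344/19981, mR=2934/19981
obs B: pose=(-3,3,S) → sL=20/39, sR=12/17, mL=-128/663, mR=106/663
sensor matrix S = [[12/53, 60/377], [20/39, 12/17]]; det S = 345344/4415801
solve [mL_A; mL_B] = S·[w00; w01] and [mR_A; mR_B] = S·[w10; w11]:
  w00 = 1, w01 = -1, w10 = 1, w11 = -1/2

1 -1 1 -1/2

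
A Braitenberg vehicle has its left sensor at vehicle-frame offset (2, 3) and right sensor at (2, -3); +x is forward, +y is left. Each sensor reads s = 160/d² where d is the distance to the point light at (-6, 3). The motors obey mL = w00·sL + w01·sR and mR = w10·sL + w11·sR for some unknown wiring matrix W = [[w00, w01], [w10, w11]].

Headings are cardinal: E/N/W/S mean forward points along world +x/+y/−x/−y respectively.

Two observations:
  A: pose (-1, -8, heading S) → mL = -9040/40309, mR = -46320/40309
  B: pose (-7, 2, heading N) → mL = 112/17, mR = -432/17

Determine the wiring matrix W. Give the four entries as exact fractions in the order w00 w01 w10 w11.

obs A: pose=(-1,-8,S) → sL=160/233, sR=160/173, mL=-9040/40309, mR=-46320/40309
obs B: pose=(-7,2,N) → sL=160/17, sR=32, mL=112/17, mR=-432/17
sensor matrix S = [[160/233, 160/173], [160/17, 32]]; det S = 9093120/685253
solve [mL_A; mL_B] = S·[w00; w01] and [mR_A; mR_B] = S·[w10; w11]:
  w00 = -1, w01 = 1/2, w10 = -1, w11 = -1/2

-1 1/2 -1 -1/2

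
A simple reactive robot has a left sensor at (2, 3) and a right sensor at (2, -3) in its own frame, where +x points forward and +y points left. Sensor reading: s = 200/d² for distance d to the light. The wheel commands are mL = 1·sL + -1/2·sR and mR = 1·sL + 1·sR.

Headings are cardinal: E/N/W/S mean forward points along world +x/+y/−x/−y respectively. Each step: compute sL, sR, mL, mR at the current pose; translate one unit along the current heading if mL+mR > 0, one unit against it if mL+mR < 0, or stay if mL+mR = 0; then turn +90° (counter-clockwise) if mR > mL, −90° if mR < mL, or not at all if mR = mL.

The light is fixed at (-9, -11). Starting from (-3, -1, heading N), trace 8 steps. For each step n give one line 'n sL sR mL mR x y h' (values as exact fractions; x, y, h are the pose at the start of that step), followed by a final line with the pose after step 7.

n=0: pose=(-3,-1,N); sL=200/153, sR=8/9; mL=44/51, mR=112/51; mL+mR=52/17 → advance +1; mR−mL=4/3 → turn +1·90°
n=1: pose=(-3,0,W); sL=5/2, sR=50/53; mL=215/106, mR=365/106; mL+mR=290/53 → advance +1; mR−mL=75/53 → turn +1·90°
n=2: pose=(-4,0,S); sL=40/29, sR=40/17; mL=100/493, mR=1840/493; mL+mR=1940/493 → advance +1; mR−mL=60/17 → turn +1·90°
n=3: pose=(-4,-1,E); sL=100/109, sR=100/49; mL=-550/5341, mR=15800/5341; mL+mR=15250/5341 → advance +1; mR−mL=150/49 → turn +1·90°
n=4: pose=(-3,-1,N); sL=200/153, sR=8/9; mL=44/51, mR=112/51; mL+mR=52/17 → advance +1; mR−mL=4/3 → turn +1·90°
n=5: pose=(-3,0,W); sL=5/2, sR=50/53; mL=215/106, mR=365/106; mL+mR=290/53 → advance +1; mR−mL=75/53 → turn +1·90°
n=6: pose=(-4,0,S); sL=40/29, sR=40/17; mL=100/493, mR=1840/493; mL+mR=1940/493 → advance +1; mR−mL=60/17 → turn +1·90°
n=7: pose=(-4,-1,E); sL=100/109, sR=100/49; mL=-550/5341, mR=15800/5341; mL+mR=15250/5341 → advance +1; mR−mL=150/49 → turn +1·90°

0 200/153 8/9 44/51 112/51 -3 -1 N
1 5/2 50/53 215/106 365/106 -3 0 W
2 40/29 40/17 100/493 1840/493 -4 0 S
3 100/109 100/49 -550/5341 15800/5341 -4 -1 E
4 200/153 8/9 44/51 112/51 -3 -1 N
5 5/2 50/53 215/106 365/106 -3 0 W
6 40/29 40/17 100/493 1840/493 -4 0 S
7 100/109 100/49 -550/5341 15800/5341 -4 -1 E
final -3 -1 N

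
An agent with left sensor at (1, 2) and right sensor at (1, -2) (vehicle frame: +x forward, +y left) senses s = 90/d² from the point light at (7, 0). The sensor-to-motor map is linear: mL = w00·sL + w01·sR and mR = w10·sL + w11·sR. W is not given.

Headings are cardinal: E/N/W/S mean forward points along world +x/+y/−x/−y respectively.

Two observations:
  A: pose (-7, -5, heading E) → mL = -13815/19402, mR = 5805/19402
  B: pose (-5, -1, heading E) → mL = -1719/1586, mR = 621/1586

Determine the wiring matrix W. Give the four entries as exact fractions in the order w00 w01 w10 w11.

-1 -1/2 1 -1/2

obs A: pose=(-7,-5,E) → sL=45/89, sR=45/109, mL=-13815/19402, mR=5805/19402
obs B: pose=(-5,-1,E) → sL=45/61, sR=9/13, mL=-1719/1586, mR=621/1586
sensor matrix S = [[45/89, 45/109], [45/61, 9/13]]; det S = 349920/7692893
solve [mL_A; mL_B] = S·[w00; w01] and [mR_A; mR_B] = S·[w10; w11]:
  w00 = -1, w01 = -1/2, w10 = 1, w11 = -1/2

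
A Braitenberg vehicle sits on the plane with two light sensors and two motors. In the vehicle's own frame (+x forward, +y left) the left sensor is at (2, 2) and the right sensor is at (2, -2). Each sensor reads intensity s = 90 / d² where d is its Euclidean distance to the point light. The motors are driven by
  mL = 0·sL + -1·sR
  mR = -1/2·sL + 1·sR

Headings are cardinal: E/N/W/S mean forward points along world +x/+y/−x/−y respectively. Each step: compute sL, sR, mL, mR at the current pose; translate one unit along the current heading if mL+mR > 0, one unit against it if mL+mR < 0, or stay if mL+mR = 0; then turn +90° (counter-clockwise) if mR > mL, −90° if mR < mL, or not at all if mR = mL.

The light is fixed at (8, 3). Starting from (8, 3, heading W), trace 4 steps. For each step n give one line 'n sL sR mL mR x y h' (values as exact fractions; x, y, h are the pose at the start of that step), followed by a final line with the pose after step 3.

n=0: pose=(8,3,W); sL=45/4, sR=45/4; mL=-45/4, mR=45/8; mL+mR=-45/8 → advance -1; mR−mL=135/8 → turn +1·90°
n=1: pose=(9,3,S); sL=90/13, sR=18; mL=-18, mR=189/13; mL+mR=-45/13 → advance -1; mR−mL=423/13 → turn +1·90°
n=2: pose=(9,4,E); sL=5, sR=9; mL=-9, mR=13/2; mL+mR=-5/2 → advance -1; mR−mL=31/2 → turn +1·90°
n=3: pose=(8,4,N); sL=90/13, sR=90/13; mL=-90/13, mR=45/13; mL+mR=-45/13 → advance -1; mR−mL=135/13 → turn +1·90°

0 45/4 45/4 -45/4 45/8 8 3 W
1 90/13 18 -18 189/13 9 3 S
2 5 9 -9 13/2 9 4 E
3 90/13 90/13 -90/13 45/13 8 4 N
final 8 3 W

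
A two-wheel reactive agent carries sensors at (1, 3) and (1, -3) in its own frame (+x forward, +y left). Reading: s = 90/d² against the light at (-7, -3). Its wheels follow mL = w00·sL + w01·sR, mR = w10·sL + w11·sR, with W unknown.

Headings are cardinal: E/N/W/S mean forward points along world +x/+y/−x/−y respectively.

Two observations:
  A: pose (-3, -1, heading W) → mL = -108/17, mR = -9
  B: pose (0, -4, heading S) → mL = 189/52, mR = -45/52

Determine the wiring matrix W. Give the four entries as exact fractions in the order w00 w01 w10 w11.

obs A: pose=(-3,-1,W) → sL=9, sR=45/17, mL=-108/17, mR=-9
obs B: pose=(0,-4,S) → sL=45/52, sR=9/2, mL=189/52, mR=-45/52
sensor matrix S = [[9, 45/17], [45/52, 9/2]]; det S = 33777/884
solve [mL_A; mL_B] = S·[w00; w01] and [mR_A; mR_B] = S·[w10; w11]:
  w00 = -1, w01 = 1, w10 = -1, w11 = 0

-1 1 -1 0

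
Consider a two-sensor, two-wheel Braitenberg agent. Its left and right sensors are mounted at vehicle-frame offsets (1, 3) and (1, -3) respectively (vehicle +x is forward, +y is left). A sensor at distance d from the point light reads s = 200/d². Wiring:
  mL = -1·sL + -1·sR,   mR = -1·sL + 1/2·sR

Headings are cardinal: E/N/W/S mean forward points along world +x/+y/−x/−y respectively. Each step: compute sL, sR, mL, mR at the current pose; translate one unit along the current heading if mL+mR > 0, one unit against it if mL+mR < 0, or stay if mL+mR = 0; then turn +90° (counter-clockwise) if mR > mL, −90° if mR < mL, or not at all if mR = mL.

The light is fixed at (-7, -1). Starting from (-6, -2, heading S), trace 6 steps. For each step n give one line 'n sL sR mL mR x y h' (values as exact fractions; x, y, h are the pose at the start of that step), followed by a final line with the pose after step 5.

0 10 25 -35 5/2 -6 -2 S
1 200/13 200/13 -400/13 -100/13 -6 -1 E
2 20 20 -40 -10 -7 -1 N
3 200/17 40 -880/17 140/17 -7 -2 W
4 10 25 -35 5/2 -6 -2 S
5 200/13 200/13 -400/13 -100/13 -6 -1 E
final -7 -1 N

n=0: pose=(-6,-2,S); sL=10, sR=25; mL=-35, mR=5/2; mL+mR=-65/2 → advance -1; mR−mL=75/2 → turn +1·90°
n=1: pose=(-6,-1,E); sL=200/13, sR=200/13; mL=-400/13, mR=-100/13; mL+mR=-500/13 → advance -1; mR−mL=300/13 → turn +1·90°
n=2: pose=(-7,-1,N); sL=20, sR=20; mL=-40, mR=-10; mL+mR=-50 → advance -1; mR−mL=30 → turn +1·90°
n=3: pose=(-7,-2,W); sL=200/17, sR=40; mL=-880/17, mR=140/17; mL+mR=-740/17 → advance -1; mR−mL=60 → turn +1·90°
n=4: pose=(-6,-2,S); sL=10, sR=25; mL=-35, mR=5/2; mL+mR=-65/2 → advance -1; mR−mL=75/2 → turn +1·90°
n=5: pose=(-6,-1,E); sL=200/13, sR=200/13; mL=-400/13, mR=-100/13; mL+mR=-500/13 → advance -1; mR−mL=300/13 → turn +1·90°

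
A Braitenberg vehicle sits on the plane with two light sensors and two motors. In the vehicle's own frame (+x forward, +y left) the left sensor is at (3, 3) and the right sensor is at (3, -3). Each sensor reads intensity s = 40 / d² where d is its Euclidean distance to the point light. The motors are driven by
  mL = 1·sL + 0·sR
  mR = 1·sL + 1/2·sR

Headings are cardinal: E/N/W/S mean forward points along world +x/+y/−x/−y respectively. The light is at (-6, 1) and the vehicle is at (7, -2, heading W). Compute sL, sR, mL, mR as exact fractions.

left sensor world pos  = (4, -5); dL² = 136
right sensor world pos = (4, 1); dR² = 100
sL = 40/136 = 5/17
sR = 40/100 = 2/5
mL = 1·sL + 0·sR = 5/17
mR = 1·sL + 1/2·sR = 42/85

5/17 2/5 5/17 42/85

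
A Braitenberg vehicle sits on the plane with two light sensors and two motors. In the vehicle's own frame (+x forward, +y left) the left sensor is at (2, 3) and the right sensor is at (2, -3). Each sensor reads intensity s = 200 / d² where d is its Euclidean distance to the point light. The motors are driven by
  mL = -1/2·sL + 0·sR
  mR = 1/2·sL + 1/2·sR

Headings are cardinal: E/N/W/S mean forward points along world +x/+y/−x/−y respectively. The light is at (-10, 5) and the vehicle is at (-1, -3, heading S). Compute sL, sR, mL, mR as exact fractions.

left sensor world pos  = (2, -5); dL² = 244
right sensor world pos = (-4, -5); dR² = 136
sL = 200/244 = 50/61
sR = 200/136 = 25/17
mL = -1/2·sL + 0·sR = -25/61
mR = 1/2·sL + 1/2·sR = 2375/2074

50/61 25/17 -25/61 2375/2074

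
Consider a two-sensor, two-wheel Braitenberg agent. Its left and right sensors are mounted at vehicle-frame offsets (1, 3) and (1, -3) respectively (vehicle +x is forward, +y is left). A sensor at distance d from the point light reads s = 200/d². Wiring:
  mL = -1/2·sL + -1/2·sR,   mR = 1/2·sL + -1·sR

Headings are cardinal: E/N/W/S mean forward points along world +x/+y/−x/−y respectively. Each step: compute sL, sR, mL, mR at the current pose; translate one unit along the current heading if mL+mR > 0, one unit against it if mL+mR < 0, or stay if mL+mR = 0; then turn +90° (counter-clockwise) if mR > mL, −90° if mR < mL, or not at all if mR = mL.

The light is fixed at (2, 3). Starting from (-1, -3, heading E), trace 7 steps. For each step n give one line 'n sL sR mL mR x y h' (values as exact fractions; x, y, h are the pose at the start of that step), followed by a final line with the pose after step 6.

0 200/13 40/17 -1960/221 1180/221 -1 -3 E
1 100/37 100/13 -2500/481 -3050/481 -2 -3 N
2 8 200/109 -536/109 236/109 -2 -4 E
3 2 5 -7/2 -4 -3 -4 N
4 200/41 200/137 -17800/5617 5500/5617 -3 -5 E
5 20/13 100/29 -940/377 -1010/377 -4 -5 N
6 200/61 200/169 -23000/10309 4700/10309 -4 -6 E
final -5 -6 N

n=0: pose=(-1,-3,E); sL=200/13, sR=40/17; mL=-1960/221, mR=1180/221; mL+mR=-60/17 → advance -1; mR−mL=3140/221 → turn +1·90°
n=1: pose=(-2,-3,N); sL=100/37, sR=100/13; mL=-2500/481, mR=-3050/481; mL+mR=-150/13 → advance -1; mR−mL=-550/481 → turn -1·90°
n=2: pose=(-2,-4,E); sL=8, sR=200/109; mL=-536/109, mR=236/109; mL+mR=-300/109 → advance -1; mR−mL=772/109 → turn +1·90°
n=3: pose=(-3,-4,N); sL=2, sR=5; mL=-7/2, mR=-4; mL+mR=-15/2 → advance -1; mR−mL=-1/2 → turn -1·90°
n=4: pose=(-3,-5,E); sL=200/41, sR=200/137; mL=-17800/5617, mR=5500/5617; mL+mR=-300/137 → advance -1; mR−mL=23300/5617 → turn +1·90°
n=5: pose=(-4,-5,N); sL=20/13, sR=100/29; mL=-940/377, mR=-1010/377; mL+mR=-150/29 → advance -1; mR−mL=-70/377 → turn -1·90°
n=6: pose=(-4,-6,E); sL=200/61, sR=200/169; mL=-23000/10309, mR=4700/10309; mL+mR=-300/169 → advance -1; mR−mL=27700/10309 → turn +1·90°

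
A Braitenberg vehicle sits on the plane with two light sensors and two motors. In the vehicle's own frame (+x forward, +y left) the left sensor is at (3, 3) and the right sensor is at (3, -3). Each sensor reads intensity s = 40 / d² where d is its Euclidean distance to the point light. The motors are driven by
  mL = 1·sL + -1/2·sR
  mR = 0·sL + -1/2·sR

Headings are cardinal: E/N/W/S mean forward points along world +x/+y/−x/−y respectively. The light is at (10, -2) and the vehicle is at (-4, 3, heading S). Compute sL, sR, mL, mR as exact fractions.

8/25 40/293 1844/7325 -20/293

left sensor world pos  = (-1, 0); dL² = 125
right sensor world pos = (-7, 0); dR² = 293
sL = 40/125 = 8/25
sR = 40/293 = 40/293
mL = 1·sL + -1/2·sR = 1844/7325
mR = 0·sL + -1/2·sR = -20/293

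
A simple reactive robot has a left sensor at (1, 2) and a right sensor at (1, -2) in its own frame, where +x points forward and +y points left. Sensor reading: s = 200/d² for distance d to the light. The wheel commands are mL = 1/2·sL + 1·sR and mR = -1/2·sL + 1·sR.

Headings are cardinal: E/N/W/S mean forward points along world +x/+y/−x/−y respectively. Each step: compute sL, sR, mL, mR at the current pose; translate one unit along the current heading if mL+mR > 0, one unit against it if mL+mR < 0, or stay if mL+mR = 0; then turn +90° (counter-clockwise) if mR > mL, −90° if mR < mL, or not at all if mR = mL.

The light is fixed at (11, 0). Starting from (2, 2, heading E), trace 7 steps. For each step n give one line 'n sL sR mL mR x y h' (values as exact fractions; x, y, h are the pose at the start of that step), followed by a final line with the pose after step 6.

0 5/2 25/8 35/8 15/8 2 2 E
1 200/37 200/101 17500/3737 -2700/3737 3 2 S
2 100/41 20/9 1270/369 370/369 3 1 W
3 8/5 200/53 1212/265 788/265 2 1 N
4 5/2 25/8 35/8 15/8 2 2 E
5 200/37 200/101 17500/3737 -2700/3737 3 2 S
6 100/41 20/9 1270/369 370/369 3 1 W
final 2 1 N

n=0: pose=(2,2,E); sL=5/2, sR=25/8; mL=35/8, mR=15/8; mL+mR=25/4 → advance +1; mR−mL=-5/2 → turn -1·90°
n=1: pose=(3,2,S); sL=200/37, sR=200/101; mL=17500/3737, mR=-2700/3737; mL+mR=400/101 → advance +1; mR−mL=-200/37 → turn -1·90°
n=2: pose=(3,1,W); sL=100/41, sR=20/9; mL=1270/369, mR=370/369; mL+mR=40/9 → advance +1; mR−mL=-100/41 → turn -1·90°
n=3: pose=(2,1,N); sL=8/5, sR=200/53; mL=1212/265, mR=788/265; mL+mR=400/53 → advance +1; mR−mL=-8/5 → turn -1·90°
n=4: pose=(2,2,E); sL=5/2, sR=25/8; mL=35/8, mR=15/8; mL+mR=25/4 → advance +1; mR−mL=-5/2 → turn -1·90°
n=5: pose=(3,2,S); sL=200/37, sR=200/101; mL=17500/3737, mR=-2700/3737; mL+mR=400/101 → advance +1; mR−mL=-200/37 → turn -1·90°
n=6: pose=(3,1,W); sL=100/41, sR=20/9; mL=1270/369, mR=370/369; mL+mR=40/9 → advance +1; mR−mL=-100/41 → turn -1·90°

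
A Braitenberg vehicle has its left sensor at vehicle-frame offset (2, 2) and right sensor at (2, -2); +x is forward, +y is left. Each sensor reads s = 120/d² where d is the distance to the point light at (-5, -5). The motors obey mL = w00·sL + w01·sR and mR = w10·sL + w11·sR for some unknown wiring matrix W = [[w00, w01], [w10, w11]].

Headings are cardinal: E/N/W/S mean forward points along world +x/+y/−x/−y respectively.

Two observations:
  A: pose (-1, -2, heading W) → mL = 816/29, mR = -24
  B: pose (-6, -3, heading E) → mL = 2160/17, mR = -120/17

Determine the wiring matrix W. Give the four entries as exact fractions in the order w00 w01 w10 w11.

obs A: pose=(-1,-2,W) → sL=24, sR=120/29, mL=816/29, mR=-24
obs B: pose=(-6,-3,E) → sL=120/17, sR=120, mL=2160/17, mR=-120/17
sensor matrix S = [[24, 120/29], [120/17, 120]]; det S = 1405440/493
solve [mL_A; mL_B] = S·[w00; w01] and [mR_A; mR_B] = S·[w10; w11]:
  w00 = 1, w01 = 1, w10 = -1, w11 = 0

1 1 -1 0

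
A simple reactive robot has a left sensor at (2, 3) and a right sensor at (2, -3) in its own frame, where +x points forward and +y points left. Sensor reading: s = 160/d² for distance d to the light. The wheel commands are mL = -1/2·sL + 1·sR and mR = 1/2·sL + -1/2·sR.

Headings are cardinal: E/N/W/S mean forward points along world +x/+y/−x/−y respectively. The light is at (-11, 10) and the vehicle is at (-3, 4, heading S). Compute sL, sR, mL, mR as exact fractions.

32/37 160/89 4496/3293 -1536/3293

left sensor world pos  = (0, 2); dL² = 185
right sensor world pos = (-6, 2); dR² = 89
sL = 160/185 = 32/37
sR = 160/89 = 160/89
mL = -1/2·sL + 1·sR = 4496/3293
mR = 1/2·sL + -1/2·sR = -1536/3293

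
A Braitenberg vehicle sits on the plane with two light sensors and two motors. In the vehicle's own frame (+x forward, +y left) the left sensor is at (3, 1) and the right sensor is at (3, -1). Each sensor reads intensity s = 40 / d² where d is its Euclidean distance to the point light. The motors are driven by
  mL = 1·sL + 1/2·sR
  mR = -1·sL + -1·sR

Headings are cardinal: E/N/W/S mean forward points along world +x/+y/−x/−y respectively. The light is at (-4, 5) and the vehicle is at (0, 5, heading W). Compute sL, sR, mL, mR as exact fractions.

left sensor world pos  = (-3, 4); dL² = 2
right sensor world pos = (-3, 6); dR² = 2
sL = 40/2 = 20
sR = 40/2 = 20
mL = 1·sL + 1/2·sR = 30
mR = -1·sL + -1·sR = -40

20 20 30 -40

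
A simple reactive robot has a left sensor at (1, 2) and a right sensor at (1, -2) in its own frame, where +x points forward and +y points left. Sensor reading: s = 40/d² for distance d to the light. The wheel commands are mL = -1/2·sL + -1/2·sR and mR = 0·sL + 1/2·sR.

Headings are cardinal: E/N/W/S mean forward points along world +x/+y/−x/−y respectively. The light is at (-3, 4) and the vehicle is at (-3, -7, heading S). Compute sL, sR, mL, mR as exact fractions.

left sensor world pos  = (-1, -8); dL² = 148
right sensor world pos = (-5, -8); dR² = 148
sL = 40/148 = 10/37
sR = 40/148 = 10/37
mL = -1/2·sL + -1/2·sR = -10/37
mR = 0·sL + 1/2·sR = 5/37

10/37 10/37 -10/37 5/37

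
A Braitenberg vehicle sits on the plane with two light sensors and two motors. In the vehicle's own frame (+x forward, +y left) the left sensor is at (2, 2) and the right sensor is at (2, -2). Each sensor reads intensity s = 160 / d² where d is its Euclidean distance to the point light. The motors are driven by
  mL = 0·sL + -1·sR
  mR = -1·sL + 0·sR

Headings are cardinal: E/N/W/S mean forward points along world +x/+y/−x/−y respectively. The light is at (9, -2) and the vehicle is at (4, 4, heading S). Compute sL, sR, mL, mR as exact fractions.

left sensor world pos  = (6, 2); dL² = 25
right sensor world pos = (2, 2); dR² = 65
sL = 160/25 = 32/5
sR = 160/65 = 32/13
mL = 0·sL + -1·sR = -32/13
mR = -1·sL + 0·sR = -32/5

32/5 32/13 -32/13 -32/5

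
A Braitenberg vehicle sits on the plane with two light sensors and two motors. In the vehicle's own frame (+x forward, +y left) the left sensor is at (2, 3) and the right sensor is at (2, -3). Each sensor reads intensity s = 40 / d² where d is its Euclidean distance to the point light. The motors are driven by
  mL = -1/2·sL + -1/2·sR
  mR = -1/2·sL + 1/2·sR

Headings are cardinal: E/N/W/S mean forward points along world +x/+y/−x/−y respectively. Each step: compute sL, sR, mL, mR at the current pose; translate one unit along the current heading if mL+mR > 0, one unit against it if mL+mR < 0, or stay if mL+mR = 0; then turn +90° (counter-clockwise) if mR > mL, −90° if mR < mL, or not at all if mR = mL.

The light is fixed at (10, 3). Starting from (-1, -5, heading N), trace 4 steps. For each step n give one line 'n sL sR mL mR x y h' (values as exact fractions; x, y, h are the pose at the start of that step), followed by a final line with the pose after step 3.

0 5/29 2/5 -83/290 33/290 -1 -5 N
1 40/313 8/41 -2072/12833 432/12833 -1 -6 W
2 4/17 4/29 -92/493 -24/493 0 -6 S
3 40/89 8/37 -1096/3293 -384/3293 0 -5 E
final -1 -5 N

n=0: pose=(-1,-5,N); sL=5/29, sR=2/5; mL=-83/290, mR=33/290; mL+mR=-5/29 → advance -1; mR−mL=2/5 → turn +1·90°
n=1: pose=(-1,-6,W); sL=40/313, sR=8/41; mL=-2072/12833, mR=432/12833; mL+mR=-40/313 → advance -1; mR−mL=8/41 → turn +1·90°
n=2: pose=(0,-6,S); sL=4/17, sR=4/29; mL=-92/493, mR=-24/493; mL+mR=-4/17 → advance -1; mR−mL=4/29 → turn +1·90°
n=3: pose=(0,-5,E); sL=40/89, sR=8/37; mL=-1096/3293, mR=-384/3293; mL+mR=-40/89 → advance -1; mR−mL=8/37 → turn +1·90°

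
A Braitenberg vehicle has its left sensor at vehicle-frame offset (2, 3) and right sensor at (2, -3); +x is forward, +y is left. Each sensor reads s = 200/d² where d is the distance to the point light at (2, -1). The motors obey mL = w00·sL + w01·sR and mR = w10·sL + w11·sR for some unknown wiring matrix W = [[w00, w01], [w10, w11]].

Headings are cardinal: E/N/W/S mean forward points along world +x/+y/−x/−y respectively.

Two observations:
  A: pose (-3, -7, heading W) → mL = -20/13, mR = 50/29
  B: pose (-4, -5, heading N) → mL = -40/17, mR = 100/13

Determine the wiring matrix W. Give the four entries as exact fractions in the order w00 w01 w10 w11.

obs A: pose=(-3,-7,W) → sL=20/13, sR=100/29, mL=-20/13, mR=50/29
obs B: pose=(-4,-5,N) → sL=40/17, sR=200/13, mL=-40/17, mR=100/13
sensor matrix S = [[20/13, 100/29], [40/17, 200/13]]; det S = 1296000/83317
solve [mL_A; mL_B] = S·[w00; w01] and [mR_A; mR_B] = S·[w10; w11]:
  w00 = -1, w01 = 0, w10 = 0, w11 = 1/2

-1 0 0 1/2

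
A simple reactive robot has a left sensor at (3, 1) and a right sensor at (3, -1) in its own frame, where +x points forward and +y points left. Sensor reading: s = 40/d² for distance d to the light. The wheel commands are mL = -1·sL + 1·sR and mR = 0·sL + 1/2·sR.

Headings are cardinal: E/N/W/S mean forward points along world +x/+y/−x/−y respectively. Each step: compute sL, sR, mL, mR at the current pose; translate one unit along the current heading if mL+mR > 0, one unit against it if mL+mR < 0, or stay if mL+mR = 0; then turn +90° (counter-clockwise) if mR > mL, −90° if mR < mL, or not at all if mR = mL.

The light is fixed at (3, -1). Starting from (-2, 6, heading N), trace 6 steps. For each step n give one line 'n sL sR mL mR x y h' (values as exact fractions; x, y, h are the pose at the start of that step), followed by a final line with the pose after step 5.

n=0: pose=(-2,6,N); sL=5/17, sR=10/29; mL=25/493, mR=5/29; mL+mR=110/493 → advance +1; mR−mL=60/493 → turn +1·90°
n=1: pose=(-2,7,W); sL=40/113, sR=8/29; mL=-256/3277, mR=4/29; mL+mR=196/3277 → advance +1; mR−mL=708/3277 → turn +1·90°
n=2: pose=(-3,7,S); sL=4/5, sR=20/37; mL=-48/185, mR=10/37; mL+mR=2/185 → advance +1; mR−mL=98/185 → turn +1·90°
n=3: pose=(-3,6,E); sL=40/73, sR=8/9; mL=224/657, mR=4/9; mL+mR=172/219 → advance +1; mR−mL=68/657 → turn +1·90°
n=4: pose=(-2,6,N); sL=5/17, sR=10/29; mL=25/493, mR=5/29; mL+mR=110/493 → advance +1; mR−mL=60/493 → turn +1·90°
n=5: pose=(-2,7,W); sL=40/113, sR=8/29; mL=-256/3277, mR=4/29; mL+mR=196/3277 → advance +1; mR−mL=708/3277 → turn +1·90°

0 5/17 10/29 25/493 5/29 -2 6 N
1 40/113 8/29 -256/3277 4/29 -2 7 W
2 4/5 20/37 -48/185 10/37 -3 7 S
3 40/73 8/9 224/657 4/9 -3 6 E
4 5/17 10/29 25/493 5/29 -2 6 N
5 40/113 8/29 -256/3277 4/29 -2 7 W
final -3 7 S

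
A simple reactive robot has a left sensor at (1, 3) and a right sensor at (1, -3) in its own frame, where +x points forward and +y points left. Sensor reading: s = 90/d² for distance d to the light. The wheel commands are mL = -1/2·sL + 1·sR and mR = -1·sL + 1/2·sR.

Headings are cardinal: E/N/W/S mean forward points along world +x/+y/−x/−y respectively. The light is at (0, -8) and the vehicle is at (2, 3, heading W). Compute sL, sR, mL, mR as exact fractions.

left sensor world pos  = (1, 0); dL² = 65
right sensor world pos = (1, 6); dR² = 197
sL = 90/65 = 18/13
sR = 90/197 = 90/197
mL = -1/2·sL + 1·sR = -603/2561
mR = -1·sL + 1/2·sR = -2961/2561

18/13 90/197 -603/2561 -2961/2561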